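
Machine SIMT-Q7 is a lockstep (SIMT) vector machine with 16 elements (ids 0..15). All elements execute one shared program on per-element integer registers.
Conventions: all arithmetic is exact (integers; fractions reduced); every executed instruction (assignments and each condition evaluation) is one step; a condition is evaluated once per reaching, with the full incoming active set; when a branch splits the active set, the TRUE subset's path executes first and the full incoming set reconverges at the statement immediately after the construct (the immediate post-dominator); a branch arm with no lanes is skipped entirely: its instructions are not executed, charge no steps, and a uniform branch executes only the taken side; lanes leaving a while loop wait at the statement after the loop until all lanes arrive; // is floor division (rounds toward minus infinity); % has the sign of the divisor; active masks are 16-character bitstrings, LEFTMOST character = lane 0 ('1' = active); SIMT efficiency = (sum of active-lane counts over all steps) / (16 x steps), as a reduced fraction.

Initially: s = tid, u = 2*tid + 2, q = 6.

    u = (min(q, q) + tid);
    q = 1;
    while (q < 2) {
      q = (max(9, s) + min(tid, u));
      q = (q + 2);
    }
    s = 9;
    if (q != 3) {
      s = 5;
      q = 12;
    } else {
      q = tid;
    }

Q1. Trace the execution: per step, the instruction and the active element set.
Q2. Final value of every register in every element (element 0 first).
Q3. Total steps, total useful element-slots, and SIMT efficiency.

step 0: u <- (min(q, q) + tid)       1111111111111111
step 1: q <- 1                       1111111111111111
step 2: eval (q < 2)                 1111111111111111
step 3: q <- (max(9, s) + min(tid, u)) 1111111111111111
step 4: q <- (q + 2)                 1111111111111111
step 5: eval (q < 2)                 1111111111111111
step 6: s <- 9                       1111111111111111
step 7: eval (q != 3)                1111111111111111
step 8: s <- 5                       1111111111111111
step 9: q <- 12                      1111111111111111

Answer: 10 steps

s: 5,5,5,5,5,5,5,5,5,5,5,5,5,5,5,5
u: 6,7,8,9,10,11,12,13,14,15,16,17,18,19,20,21
q: 12,12,12,12,12,12,12,12,12,12,12,12,12,12,12,12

steps = 10; useful = 160; efficiency = 160/160 = 1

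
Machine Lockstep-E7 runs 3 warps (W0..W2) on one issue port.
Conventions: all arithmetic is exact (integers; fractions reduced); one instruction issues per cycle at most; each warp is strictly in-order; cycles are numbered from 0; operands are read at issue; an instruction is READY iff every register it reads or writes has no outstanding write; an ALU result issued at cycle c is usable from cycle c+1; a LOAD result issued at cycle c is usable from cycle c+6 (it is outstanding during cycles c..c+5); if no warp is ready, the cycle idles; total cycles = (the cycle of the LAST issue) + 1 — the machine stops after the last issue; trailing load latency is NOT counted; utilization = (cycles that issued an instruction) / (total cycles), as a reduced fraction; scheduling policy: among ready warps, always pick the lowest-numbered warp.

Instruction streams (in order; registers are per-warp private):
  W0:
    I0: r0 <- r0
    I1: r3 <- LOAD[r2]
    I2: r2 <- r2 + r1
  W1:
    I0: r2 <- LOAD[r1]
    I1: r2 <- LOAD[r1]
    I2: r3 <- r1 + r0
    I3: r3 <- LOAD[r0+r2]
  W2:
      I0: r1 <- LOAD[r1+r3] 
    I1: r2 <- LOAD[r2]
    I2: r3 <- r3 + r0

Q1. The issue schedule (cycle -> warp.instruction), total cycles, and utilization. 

cycle 0: W0.I0
cycle 1: W0.I1
cycle 2: W0.I2
cycle 3: W1.I0
cycle 4: W2.I0
cycle 5: W2.I1
cycle 6: W2.I2
cycle 7: idle
cycle 8: idle
cycle 9: W1.I1
cycle 10: W1.I2
cycle 11: idle
cycle 12: idle
cycle 13: idle
cycle 14: idle
cycle 15: W1.I3

Answer: 16 cycles, utilization 5/8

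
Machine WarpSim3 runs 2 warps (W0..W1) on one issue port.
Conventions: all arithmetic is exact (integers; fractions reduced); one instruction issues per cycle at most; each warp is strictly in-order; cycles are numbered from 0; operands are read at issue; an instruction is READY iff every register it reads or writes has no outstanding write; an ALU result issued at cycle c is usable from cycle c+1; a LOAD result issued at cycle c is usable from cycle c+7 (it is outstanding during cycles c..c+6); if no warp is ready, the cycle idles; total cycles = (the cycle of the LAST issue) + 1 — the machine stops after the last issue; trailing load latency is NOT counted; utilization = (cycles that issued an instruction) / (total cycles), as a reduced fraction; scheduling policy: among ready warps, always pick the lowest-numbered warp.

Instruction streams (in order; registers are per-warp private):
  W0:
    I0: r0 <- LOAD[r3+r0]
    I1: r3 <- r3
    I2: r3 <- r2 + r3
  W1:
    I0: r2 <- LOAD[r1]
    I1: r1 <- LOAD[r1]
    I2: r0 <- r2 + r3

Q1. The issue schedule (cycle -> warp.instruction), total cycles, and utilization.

cycle 0: W0.I0
cycle 1: W0.I1
cycle 2: W0.I2
cycle 3: W1.I0
cycle 4: W1.I1
cycle 5: idle
cycle 6: idle
cycle 7: idle
cycle 8: idle
cycle 9: idle
cycle 10: W1.I2

Answer: 11 cycles, utilization 6/11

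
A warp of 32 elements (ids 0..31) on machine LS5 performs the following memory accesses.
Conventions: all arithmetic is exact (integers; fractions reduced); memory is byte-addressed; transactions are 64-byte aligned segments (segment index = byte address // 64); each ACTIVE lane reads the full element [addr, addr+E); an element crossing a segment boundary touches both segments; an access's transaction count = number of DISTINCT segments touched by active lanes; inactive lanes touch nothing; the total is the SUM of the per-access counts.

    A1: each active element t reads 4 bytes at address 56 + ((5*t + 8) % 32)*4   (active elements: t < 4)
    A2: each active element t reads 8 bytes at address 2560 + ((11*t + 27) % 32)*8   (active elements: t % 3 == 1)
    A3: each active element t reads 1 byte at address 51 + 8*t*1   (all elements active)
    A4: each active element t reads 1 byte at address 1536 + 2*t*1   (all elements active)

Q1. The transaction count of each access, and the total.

A1: 2 transactions
A2: 3 transactions
A3: 5 transactions
A4: 1 transaction

Answer: 2,3,5,1; total 11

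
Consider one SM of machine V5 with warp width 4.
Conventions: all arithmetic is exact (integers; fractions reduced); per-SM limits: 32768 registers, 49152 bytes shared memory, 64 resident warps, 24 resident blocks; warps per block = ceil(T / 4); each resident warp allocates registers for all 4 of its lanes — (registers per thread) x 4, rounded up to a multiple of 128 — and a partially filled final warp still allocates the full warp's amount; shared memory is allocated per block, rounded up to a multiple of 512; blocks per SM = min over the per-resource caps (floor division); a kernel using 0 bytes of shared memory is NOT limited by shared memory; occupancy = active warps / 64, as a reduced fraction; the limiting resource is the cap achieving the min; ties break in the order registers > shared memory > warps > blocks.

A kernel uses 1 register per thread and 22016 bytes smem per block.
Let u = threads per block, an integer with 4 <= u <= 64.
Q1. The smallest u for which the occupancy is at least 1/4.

Answer: u = 29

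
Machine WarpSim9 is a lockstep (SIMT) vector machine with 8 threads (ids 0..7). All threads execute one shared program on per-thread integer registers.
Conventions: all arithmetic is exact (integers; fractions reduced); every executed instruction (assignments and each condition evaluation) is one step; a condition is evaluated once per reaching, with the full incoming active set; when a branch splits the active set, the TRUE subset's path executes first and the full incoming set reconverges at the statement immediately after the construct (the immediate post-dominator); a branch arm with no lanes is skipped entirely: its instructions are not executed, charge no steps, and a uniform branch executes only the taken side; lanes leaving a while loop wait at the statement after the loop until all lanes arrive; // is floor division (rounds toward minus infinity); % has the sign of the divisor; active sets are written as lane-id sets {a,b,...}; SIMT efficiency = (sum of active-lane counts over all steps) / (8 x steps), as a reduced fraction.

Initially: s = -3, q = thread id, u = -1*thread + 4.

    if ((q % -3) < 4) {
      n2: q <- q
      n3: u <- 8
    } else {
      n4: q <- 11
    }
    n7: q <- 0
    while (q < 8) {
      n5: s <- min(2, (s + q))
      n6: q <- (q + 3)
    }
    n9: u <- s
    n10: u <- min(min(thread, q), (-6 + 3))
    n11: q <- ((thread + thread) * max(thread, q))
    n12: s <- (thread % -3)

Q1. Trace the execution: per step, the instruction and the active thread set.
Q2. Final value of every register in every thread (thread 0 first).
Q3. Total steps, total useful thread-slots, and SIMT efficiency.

step 0: eval ((q % -3) < 4)          {0,1,2,3,4,5,6,7}
step 1: q <- q                       {0,1,2,3,4,5,6,7}
step 2: u <- 8                       {0,1,2,3,4,5,6,7}
step 3: q <- 0                       {0,1,2,3,4,5,6,7}
step 4: eval (q < 8)                 {0,1,2,3,4,5,6,7}
step 5: s <- min(2, (s + q))         {0,1,2,3,4,5,6,7}
step 6: q <- (q + 3)                 {0,1,2,3,4,5,6,7}
step 7: eval (q < 8)                 {0,1,2,3,4,5,6,7}
step 8: s <- min(2, (s + q))         {0,1,2,3,4,5,6,7}
step 9: q <- (q + 3)                 {0,1,2,3,4,5,6,7}
step 10: eval (q < 8)                 {0,1,2,3,4,5,6,7}
step 11: s <- min(2, (s + q))         {0,1,2,3,4,5,6,7}
step 12: q <- (q + 3)                 {0,1,2,3,4,5,6,7}
step 13: eval (q < 8)                 {0,1,2,3,4,5,6,7}
step 14: u <- s                       {0,1,2,3,4,5,6,7}
step 15: u <- min(min(thread, q), (-6 + 3)) {0,1,2,3,4,5,6,7}
step 16: q <- ((thread + thread) * max(thread, q)) {0,1,2,3,4,5,6,7}
step 17: s <- (thread % -3)           {0,1,2,3,4,5,6,7}

Answer: 18 steps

s: 0,-2,-1,0,-2,-1,0,-2
q: 0,18,36,54,72,90,108,126
u: -3,-3,-3,-3,-3,-3,-3,-3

steps = 18; useful = 144; efficiency = 144/144 = 1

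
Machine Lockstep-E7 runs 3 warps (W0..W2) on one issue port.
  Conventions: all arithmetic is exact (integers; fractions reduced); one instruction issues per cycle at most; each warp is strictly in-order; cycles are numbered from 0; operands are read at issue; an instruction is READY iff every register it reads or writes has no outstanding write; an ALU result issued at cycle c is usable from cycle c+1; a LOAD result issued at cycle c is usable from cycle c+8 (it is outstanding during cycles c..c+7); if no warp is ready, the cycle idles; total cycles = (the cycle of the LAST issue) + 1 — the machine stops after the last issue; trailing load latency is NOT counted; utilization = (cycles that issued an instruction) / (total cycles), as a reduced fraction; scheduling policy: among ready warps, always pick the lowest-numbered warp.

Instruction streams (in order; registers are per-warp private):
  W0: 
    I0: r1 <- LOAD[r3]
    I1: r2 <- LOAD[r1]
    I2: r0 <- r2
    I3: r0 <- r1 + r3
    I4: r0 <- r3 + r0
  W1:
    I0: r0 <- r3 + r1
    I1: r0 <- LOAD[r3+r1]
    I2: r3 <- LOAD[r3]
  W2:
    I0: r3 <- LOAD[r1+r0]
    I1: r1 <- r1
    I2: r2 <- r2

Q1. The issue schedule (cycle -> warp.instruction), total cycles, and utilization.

cycle 0: W0.I0
cycle 1: W1.I0
cycle 2: W1.I1
cycle 3: W1.I2
cycle 4: W2.I0
cycle 5: W2.I1
cycle 6: W2.I2
cycle 7: idle
cycle 8: W0.I1
cycle 9: idle
cycle 10: idle
cycle 11: idle
cycle 12: idle
cycle 13: idle
cycle 14: idle
cycle 15: idle
cycle 16: W0.I2
cycle 17: W0.I3
cycle 18: W0.I4

Answer: 19 cycles, utilization 11/19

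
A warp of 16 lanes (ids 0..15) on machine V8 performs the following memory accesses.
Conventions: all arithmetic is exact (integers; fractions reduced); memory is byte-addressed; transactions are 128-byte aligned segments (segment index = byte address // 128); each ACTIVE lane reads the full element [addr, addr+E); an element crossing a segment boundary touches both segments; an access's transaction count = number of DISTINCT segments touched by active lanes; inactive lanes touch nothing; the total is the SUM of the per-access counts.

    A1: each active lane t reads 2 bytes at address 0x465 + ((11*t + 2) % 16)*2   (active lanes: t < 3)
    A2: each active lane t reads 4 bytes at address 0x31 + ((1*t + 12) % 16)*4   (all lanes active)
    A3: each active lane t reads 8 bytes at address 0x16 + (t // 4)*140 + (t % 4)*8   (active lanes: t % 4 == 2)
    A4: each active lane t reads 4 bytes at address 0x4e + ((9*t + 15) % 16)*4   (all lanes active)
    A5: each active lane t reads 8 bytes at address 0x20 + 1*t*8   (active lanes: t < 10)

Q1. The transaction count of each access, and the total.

A1: 2 transactions
A2: 1 transaction
A3: 4 transactions
A4: 2 transactions
A5: 1 transaction

Answer: 2,1,4,2,1; total 10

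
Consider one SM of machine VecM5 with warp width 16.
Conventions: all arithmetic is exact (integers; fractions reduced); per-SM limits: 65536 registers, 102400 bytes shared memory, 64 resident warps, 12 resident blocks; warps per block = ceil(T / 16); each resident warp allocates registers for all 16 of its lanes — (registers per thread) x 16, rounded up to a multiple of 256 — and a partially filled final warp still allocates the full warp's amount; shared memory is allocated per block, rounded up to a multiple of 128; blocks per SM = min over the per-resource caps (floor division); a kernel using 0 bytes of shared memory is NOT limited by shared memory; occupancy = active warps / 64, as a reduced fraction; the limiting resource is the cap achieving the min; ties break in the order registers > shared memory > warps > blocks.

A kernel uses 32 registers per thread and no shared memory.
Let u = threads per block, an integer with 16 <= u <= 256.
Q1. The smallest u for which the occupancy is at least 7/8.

Answer: u = 65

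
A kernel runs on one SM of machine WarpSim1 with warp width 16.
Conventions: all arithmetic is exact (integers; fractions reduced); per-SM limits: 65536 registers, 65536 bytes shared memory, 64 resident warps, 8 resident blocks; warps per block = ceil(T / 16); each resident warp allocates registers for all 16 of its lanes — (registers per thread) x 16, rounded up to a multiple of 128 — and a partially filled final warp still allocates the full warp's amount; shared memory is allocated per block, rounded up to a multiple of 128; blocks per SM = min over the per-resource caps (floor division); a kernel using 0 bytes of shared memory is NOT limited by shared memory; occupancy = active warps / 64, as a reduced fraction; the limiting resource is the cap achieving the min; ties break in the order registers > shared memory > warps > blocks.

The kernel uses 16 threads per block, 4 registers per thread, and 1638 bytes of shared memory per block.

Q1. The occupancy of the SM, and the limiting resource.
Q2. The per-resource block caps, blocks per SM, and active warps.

Answer: occupancy 1/8, limited by blocks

registers: 512 blocks
shared memory: 39 blocks
warps: 64 blocks
blocks: 8 blocks

Answer: 8 blocks, 8 active warps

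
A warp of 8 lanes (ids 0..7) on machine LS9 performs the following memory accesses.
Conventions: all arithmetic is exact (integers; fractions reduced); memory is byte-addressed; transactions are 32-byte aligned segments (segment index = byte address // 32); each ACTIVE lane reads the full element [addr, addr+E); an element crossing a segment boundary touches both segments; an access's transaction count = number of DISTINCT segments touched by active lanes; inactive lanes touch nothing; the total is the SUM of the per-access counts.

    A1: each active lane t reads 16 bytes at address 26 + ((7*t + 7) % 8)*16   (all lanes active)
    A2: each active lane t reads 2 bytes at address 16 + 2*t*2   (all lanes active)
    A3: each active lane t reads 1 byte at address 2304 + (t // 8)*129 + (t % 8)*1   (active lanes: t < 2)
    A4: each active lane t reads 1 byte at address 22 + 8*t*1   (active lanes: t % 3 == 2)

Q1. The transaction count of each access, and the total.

A1: 5 transactions
A2: 2 transactions
A3: 1 transaction
A4: 1 transaction

Answer: 5,2,1,1; total 9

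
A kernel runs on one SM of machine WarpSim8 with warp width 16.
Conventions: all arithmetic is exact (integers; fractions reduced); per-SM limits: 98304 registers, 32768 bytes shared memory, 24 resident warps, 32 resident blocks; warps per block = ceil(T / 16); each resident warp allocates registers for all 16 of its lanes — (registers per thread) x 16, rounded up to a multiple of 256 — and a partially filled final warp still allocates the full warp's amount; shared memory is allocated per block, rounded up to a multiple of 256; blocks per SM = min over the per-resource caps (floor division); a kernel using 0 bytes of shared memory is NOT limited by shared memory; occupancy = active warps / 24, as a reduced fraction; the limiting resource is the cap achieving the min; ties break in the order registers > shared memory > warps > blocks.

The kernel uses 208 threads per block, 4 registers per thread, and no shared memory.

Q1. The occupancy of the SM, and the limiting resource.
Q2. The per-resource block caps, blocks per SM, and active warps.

Answer: occupancy 13/24, limited by warps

registers: 29 blocks
shared memory: no limit (kernel uses none)
warps: 1 block
blocks: 32 blocks

Answer: 1 block, 13 active warps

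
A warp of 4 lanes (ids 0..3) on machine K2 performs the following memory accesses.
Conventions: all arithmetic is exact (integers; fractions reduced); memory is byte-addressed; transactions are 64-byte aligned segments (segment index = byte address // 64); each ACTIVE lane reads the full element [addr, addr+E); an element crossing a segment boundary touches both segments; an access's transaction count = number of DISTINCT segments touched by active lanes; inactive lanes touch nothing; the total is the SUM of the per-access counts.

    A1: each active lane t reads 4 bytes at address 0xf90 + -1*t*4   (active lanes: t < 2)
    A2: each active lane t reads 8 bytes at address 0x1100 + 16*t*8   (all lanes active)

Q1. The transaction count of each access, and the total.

A1: 1 transaction
A2: 4 transactions

Answer: 1,4; total 5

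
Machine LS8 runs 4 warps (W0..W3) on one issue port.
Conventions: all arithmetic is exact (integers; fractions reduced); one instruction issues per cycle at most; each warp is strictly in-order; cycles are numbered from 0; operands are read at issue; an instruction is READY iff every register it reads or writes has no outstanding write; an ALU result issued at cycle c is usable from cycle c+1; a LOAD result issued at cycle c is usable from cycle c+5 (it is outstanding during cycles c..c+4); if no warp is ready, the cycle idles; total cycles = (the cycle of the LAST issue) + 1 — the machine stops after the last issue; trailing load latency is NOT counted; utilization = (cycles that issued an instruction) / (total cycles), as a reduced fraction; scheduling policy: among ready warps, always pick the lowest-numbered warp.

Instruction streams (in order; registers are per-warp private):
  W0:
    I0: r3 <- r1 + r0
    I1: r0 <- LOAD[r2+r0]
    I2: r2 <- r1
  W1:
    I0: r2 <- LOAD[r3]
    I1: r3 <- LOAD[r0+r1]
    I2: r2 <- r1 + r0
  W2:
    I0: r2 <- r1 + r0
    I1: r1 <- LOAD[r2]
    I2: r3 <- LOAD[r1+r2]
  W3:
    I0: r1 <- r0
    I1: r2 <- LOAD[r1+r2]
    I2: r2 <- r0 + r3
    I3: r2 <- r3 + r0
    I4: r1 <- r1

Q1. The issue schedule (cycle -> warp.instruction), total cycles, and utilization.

cycle 0: W0.I0
cycle 1: W0.I1
cycle 2: W0.I2
cycle 3: W1.I0
cycle 4: W1.I1
cycle 5: W2.I0
cycle 6: W2.I1
cycle 7: W3.I0
cycle 8: W1.I2
cycle 9: W3.I1
cycle 10: idle
cycle 11: W2.I2
cycle 12: idle
cycle 13: idle
cycle 14: W3.I2
cycle 15: W3.I3
cycle 16: W3.I4

Answer: 17 cycles, utilization 14/17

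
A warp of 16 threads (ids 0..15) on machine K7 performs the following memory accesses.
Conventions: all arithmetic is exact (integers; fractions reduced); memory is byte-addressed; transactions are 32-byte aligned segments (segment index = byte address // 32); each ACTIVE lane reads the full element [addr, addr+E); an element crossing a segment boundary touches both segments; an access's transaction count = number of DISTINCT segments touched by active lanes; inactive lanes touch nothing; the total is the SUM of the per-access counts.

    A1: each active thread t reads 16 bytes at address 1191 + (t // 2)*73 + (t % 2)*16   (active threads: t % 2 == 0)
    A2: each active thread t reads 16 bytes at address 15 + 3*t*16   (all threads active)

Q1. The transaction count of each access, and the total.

A1: 11 transactions
A2: 24 transactions

Answer: 11,24; total 35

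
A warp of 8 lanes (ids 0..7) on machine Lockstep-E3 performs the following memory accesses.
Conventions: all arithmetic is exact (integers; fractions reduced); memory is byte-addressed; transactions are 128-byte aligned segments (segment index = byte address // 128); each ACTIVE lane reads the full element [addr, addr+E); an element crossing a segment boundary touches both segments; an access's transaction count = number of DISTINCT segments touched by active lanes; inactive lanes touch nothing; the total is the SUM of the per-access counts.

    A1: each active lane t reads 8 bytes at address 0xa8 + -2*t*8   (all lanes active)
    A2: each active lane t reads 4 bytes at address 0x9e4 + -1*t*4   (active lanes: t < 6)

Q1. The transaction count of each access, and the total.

A1: 2 transactions
A2: 1 transaction

Answer: 2,1; total 3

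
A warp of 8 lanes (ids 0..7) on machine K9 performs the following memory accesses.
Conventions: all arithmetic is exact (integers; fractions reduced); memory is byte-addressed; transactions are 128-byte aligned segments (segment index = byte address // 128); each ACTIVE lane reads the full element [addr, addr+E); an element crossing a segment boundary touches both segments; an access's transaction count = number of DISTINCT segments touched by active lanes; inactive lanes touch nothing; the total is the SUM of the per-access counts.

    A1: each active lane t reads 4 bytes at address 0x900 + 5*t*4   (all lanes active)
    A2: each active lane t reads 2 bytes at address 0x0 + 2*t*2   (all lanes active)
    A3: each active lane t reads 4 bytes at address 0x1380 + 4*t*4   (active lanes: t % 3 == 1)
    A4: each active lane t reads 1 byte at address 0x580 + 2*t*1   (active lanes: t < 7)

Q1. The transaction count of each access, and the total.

A1: 2 transactions
A2: 1 transaction
A3: 1 transaction
A4: 1 transaction

Answer: 2,1,1,1; total 5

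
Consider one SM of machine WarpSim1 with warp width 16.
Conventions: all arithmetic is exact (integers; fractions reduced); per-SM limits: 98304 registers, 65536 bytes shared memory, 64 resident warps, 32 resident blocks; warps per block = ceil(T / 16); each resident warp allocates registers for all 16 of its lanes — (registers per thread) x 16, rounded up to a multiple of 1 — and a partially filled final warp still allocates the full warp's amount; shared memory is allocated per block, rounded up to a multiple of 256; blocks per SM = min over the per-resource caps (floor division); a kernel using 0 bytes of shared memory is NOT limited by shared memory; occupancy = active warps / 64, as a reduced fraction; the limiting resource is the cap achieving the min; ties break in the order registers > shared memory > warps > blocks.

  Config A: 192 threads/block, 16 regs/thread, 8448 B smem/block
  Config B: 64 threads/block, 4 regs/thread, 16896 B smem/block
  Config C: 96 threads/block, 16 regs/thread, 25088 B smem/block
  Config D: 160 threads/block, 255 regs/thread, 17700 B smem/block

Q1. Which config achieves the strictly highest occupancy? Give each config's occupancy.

occupancies: A 15/16, B 3/16, C 3/16, D 5/16

Answer: A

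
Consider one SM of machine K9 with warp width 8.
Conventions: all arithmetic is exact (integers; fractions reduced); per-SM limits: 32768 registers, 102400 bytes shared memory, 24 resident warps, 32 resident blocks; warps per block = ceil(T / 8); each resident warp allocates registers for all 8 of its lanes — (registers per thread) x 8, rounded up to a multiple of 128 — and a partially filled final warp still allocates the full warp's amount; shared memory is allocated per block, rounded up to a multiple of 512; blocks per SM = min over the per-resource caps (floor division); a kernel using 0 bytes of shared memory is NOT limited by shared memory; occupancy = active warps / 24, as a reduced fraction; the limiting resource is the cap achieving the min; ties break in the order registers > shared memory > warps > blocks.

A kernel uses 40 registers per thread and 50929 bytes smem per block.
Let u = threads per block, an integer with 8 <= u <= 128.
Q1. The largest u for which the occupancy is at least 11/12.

Answer: u = 96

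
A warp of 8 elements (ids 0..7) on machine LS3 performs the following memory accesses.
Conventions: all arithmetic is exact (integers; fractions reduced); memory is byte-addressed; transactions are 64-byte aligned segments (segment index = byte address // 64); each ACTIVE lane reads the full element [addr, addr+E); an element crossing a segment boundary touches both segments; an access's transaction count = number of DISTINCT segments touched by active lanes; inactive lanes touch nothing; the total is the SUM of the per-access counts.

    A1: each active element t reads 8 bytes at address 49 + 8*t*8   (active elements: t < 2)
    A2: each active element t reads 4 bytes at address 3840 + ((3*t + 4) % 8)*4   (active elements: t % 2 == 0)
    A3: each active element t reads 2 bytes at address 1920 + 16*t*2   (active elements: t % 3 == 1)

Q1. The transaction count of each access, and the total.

A1: 2 transactions
A2: 1 transaction
A3: 3 transactions

Answer: 2,1,3; total 6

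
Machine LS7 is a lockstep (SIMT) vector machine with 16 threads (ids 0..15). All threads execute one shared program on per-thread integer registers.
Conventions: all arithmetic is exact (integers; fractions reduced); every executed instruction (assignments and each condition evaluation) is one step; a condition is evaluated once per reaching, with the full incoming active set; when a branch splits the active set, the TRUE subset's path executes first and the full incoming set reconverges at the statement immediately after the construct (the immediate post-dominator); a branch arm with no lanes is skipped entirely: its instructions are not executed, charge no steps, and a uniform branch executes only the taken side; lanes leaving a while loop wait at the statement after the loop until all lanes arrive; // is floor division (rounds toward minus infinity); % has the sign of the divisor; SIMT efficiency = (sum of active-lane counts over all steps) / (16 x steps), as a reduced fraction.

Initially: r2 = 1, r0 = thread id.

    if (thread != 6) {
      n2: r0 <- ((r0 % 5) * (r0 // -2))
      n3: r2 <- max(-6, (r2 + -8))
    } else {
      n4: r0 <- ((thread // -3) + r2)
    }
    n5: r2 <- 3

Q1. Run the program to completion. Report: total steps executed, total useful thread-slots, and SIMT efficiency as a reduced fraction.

Answer: 5 steps, 63 useful, 63/80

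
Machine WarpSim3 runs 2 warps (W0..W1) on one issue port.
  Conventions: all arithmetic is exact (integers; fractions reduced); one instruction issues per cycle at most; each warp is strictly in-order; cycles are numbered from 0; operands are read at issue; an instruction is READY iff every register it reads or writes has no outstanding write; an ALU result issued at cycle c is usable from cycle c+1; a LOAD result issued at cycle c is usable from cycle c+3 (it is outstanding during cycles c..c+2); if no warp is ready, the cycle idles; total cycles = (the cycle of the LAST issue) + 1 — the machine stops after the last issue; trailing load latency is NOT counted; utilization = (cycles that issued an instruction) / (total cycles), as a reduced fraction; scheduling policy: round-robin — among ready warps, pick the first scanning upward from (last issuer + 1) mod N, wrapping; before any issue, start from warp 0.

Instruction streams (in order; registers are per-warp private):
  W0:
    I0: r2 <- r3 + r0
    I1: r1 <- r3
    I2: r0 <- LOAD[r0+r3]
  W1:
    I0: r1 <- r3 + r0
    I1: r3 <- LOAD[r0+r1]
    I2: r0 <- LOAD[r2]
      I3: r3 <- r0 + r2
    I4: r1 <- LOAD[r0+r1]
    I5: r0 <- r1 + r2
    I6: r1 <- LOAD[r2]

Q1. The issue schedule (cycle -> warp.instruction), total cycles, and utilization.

cycle 0: W0.I0
cycle 1: W1.I0
cycle 2: W0.I1
cycle 3: W1.I1
cycle 4: W0.I2
cycle 5: W1.I2
cycle 6: idle
cycle 7: idle
cycle 8: W1.I3
cycle 9: W1.I4
cycle 10: idle
cycle 11: idle
cycle 12: W1.I5
cycle 13: W1.I6

Answer: 14 cycles, utilization 5/7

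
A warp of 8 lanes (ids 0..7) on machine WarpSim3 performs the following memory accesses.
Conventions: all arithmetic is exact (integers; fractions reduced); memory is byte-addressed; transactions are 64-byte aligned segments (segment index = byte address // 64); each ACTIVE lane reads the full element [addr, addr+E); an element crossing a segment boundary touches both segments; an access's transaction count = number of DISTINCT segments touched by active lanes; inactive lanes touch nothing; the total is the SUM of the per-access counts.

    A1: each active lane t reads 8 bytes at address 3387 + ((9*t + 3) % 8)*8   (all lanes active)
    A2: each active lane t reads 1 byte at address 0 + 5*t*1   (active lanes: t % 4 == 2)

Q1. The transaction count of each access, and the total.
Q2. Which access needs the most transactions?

A1: 2 transactions
A2: 1 transaction

Answer: 2,1; total 3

Answer: A1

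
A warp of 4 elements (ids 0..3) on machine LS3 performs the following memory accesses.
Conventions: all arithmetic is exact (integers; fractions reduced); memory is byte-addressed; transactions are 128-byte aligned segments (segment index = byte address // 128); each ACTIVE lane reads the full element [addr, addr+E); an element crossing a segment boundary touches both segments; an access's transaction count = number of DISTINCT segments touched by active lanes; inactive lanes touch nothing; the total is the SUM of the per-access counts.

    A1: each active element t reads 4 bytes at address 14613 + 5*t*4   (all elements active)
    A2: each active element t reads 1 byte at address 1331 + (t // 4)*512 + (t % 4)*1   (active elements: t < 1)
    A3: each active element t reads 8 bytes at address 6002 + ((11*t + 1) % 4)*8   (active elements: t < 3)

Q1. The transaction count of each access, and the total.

A1: 1 transaction
A2: 1 transaction
A3: 2 transactions

Answer: 1,1,2; total 4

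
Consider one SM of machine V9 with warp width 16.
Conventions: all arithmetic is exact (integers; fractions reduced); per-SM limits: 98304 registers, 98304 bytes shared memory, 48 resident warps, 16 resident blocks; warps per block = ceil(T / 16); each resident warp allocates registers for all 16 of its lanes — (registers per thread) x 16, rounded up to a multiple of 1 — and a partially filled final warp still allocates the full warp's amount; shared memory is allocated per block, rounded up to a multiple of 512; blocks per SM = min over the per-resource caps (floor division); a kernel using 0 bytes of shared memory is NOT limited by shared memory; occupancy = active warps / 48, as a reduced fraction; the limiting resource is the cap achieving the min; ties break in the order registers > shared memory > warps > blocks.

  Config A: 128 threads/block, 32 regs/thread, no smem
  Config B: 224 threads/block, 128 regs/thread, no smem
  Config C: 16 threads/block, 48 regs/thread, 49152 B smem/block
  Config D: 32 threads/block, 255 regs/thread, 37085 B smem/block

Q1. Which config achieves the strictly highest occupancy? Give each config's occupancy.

occupancies: A 1, B 7/8, C 1/24, D 1/12

Answer: A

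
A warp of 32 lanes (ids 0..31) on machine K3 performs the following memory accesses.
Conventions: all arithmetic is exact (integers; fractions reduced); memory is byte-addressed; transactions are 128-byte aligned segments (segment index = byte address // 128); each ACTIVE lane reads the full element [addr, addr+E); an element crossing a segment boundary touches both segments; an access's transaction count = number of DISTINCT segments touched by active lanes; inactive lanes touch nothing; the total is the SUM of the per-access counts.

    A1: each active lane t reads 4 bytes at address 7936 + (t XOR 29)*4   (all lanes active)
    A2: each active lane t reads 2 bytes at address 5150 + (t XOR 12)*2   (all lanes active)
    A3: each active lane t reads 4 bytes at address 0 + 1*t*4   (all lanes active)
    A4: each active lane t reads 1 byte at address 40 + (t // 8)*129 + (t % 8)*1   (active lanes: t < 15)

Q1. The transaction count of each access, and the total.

A1: 1 transaction
A2: 1 transaction
A3: 1 transaction
A4: 2 transactions

Answer: 1,1,1,2; total 5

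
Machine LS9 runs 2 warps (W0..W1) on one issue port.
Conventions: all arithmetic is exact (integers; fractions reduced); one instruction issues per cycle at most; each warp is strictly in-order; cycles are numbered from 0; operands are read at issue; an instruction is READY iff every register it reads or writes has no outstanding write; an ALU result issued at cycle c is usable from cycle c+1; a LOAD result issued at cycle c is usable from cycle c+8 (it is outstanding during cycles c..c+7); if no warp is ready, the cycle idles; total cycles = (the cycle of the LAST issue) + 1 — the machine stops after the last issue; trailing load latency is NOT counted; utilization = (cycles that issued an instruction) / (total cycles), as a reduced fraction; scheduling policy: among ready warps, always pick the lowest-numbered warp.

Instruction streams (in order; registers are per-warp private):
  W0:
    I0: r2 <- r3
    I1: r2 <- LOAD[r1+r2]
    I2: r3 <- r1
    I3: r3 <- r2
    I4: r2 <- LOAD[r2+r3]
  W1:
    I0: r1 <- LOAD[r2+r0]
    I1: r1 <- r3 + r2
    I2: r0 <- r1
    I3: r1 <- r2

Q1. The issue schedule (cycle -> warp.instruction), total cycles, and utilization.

cycle 0: W0.I0
cycle 1: W0.I1
cycle 2: W0.I2
cycle 3: W1.I0
cycle 4: idle
cycle 5: idle
cycle 6: idle
cycle 7: idle
cycle 8: idle
cycle 9: W0.I3
cycle 10: W0.I4
cycle 11: W1.I1
cycle 12: W1.I2
cycle 13: W1.I3

Answer: 14 cycles, utilization 9/14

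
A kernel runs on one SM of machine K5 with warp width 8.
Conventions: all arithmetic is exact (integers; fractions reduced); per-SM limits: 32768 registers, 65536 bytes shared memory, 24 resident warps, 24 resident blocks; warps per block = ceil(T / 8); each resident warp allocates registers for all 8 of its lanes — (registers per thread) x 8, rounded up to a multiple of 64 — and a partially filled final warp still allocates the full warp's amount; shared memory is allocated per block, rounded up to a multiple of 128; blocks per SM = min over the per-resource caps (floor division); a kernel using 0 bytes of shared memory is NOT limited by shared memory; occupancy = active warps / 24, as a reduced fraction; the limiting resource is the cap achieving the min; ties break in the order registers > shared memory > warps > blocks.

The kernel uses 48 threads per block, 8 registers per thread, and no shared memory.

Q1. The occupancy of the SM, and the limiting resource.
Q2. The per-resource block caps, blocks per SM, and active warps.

Answer: occupancy 1, limited by warps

registers: 85 blocks
shared memory: no limit (kernel uses none)
warps: 4 blocks
blocks: 24 blocks

Answer: 4 blocks, 24 active warps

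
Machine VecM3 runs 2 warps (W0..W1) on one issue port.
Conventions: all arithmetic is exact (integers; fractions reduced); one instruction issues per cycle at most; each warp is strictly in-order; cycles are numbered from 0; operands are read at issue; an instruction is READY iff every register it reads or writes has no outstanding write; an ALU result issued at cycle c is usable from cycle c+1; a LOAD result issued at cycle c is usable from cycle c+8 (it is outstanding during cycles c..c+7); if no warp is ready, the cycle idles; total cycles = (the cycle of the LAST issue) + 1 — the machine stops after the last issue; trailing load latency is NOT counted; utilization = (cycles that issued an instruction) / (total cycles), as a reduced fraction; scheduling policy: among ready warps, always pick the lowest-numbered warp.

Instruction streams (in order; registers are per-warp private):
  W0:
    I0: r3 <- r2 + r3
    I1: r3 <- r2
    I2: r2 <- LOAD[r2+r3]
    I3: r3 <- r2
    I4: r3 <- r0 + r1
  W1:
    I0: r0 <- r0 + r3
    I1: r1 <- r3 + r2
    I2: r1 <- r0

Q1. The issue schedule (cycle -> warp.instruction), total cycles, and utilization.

cycle 0: W0.I0
cycle 1: W0.I1
cycle 2: W0.I2
cycle 3: W1.I0
cycle 4: W1.I1
cycle 5: W1.I2
cycle 6: idle
cycle 7: idle
cycle 8: idle
cycle 9: idle
cycle 10: W0.I3
cycle 11: W0.I4

Answer: 12 cycles, utilization 2/3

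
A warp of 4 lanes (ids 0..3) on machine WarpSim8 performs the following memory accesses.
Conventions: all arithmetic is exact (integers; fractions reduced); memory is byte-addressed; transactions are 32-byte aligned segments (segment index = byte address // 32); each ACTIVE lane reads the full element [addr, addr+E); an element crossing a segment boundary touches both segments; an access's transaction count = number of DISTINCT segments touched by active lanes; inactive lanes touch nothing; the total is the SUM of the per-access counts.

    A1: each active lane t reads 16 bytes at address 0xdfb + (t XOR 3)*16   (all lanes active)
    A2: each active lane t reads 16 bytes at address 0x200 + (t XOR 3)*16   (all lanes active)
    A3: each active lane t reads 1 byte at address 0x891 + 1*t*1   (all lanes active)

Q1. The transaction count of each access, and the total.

A1: 3 transactions
A2: 2 transactions
A3: 1 transaction

Answer: 3,2,1; total 6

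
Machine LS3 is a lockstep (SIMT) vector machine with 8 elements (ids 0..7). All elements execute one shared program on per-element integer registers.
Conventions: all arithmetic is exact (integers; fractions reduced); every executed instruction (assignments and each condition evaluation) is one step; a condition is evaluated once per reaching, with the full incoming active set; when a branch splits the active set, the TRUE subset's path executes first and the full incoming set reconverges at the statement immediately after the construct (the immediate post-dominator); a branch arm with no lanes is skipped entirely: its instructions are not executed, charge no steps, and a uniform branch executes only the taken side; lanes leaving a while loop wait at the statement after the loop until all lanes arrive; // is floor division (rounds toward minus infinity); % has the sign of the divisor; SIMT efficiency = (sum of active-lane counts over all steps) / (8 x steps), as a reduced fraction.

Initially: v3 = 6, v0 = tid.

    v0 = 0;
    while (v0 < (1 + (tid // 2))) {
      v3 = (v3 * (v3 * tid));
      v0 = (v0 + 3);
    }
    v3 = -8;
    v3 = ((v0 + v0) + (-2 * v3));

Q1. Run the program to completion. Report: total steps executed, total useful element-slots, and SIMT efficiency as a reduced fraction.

Answer: 10 steps, 62 useful, 31/40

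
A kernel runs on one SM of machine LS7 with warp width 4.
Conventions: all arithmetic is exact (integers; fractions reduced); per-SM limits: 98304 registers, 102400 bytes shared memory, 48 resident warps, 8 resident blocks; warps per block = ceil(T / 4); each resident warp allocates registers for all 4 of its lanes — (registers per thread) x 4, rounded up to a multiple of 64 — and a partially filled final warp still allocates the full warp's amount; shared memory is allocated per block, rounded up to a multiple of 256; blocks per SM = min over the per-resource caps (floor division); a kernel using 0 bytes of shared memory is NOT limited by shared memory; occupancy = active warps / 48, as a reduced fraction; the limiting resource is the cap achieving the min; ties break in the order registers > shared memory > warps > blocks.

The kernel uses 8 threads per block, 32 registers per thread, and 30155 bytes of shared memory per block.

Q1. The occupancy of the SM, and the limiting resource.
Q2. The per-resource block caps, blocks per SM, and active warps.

Answer: occupancy 1/8, limited by shared memory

registers: 384 blocks
shared memory: 3 blocks
warps: 24 blocks
blocks: 8 blocks

Answer: 3 blocks, 6 active warps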